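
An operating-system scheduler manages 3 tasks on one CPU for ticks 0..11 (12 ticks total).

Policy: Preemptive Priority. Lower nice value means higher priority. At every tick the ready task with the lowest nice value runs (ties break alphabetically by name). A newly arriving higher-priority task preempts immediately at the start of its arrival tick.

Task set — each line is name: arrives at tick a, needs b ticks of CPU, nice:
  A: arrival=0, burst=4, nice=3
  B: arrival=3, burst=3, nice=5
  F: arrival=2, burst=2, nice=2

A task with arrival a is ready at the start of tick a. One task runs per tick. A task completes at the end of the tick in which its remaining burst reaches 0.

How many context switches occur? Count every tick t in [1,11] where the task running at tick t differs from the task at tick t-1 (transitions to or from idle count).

t=0: ready={A} → run A
t=1: ready={A} → run A
t=2: ready={A,F} → run F
t=3: ready={A,B,F} → run F
t=4: ready={A,B} → run A
t=5: ready={A,B} → run A
t=6: ready={B} → run B
t=7: ready={B} → run B
t=8: ready={B} → run B
t=9: (idle)
t=10: (idle)
t=11: (idle)

context switches = 4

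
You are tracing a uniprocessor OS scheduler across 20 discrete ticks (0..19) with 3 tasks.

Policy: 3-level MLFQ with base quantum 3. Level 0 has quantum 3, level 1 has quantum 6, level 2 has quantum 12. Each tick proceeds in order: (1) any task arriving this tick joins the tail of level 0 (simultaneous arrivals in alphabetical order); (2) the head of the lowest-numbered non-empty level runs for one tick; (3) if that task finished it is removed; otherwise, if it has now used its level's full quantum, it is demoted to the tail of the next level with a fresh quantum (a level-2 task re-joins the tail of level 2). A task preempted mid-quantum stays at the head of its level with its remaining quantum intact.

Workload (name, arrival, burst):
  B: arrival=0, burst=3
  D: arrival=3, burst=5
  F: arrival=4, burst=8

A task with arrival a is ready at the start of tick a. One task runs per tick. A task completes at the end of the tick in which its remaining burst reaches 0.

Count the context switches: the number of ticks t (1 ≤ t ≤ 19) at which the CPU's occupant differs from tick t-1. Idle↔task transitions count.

t=0: L0/L1/L2 = B/-/- → run B
t=1: L0/L1/L2 = B/-/- → run B
t=2: L0/L1/L2 = B/-/- → run B
t=3: L0/L1/L2 = D/-/- → run D
t=4: L0/L1/L2 = DF/-/- → run D
t=5: L0/L1/L2 = DF/-/- → run D
t=6: L0/L1/L2 = F/D/- → run F
t=7: L0/L1/L2 = F/D/- → run F
t=8: L0/L1/L2 = F/D/- → run F
t=9: L0/L1/L2 = -/DF/- → run D
t=10: L0/L1/L2 = -/DF/- → run D
t=11: L0/L1/L2 = -/F/- → run F
t=12: L0/L1/L2 = -/F/- → run F
t=13: L0/L1/L2 = -/F/- → run F
t=14: L0/L1/L2 = -/F/- → run F
t=15: L0/L1/L2 = -/F/- → run F
t=16: (idle)
t=17: (idle)
t=18: (idle)
t=19: (idle)

context switches = 5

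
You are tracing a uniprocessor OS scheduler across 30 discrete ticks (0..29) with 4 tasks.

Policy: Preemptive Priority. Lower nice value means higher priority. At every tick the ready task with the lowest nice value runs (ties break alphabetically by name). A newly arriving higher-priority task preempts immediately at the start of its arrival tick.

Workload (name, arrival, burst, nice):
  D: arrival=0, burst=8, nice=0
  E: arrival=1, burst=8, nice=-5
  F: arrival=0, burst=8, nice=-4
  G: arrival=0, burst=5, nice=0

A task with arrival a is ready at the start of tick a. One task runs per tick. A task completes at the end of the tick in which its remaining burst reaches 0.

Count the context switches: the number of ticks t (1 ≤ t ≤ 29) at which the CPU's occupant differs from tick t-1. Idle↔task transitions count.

t=0: ready={D,F,G} → run F
t=1: ready={D,E,F,G} → run E
t=2: ready={D,E,F,G} → run E
t=3: ready={D,E,F,G} → run E
t=4: ready={D,E,F,G} → run E
t=5: ready={D,E,F,G} → run E
t=6: ready={D,E,F,G} → run E
t=7: ready={D,E,F,G} → run E
t=8: ready={D,E,F,G} → run E
t=9: ready={D,F,G} → run F
t=10: ready={D,F,G} → run F
t=11: ready={D,F,G} → run F
t=12: ready={D,F,G} → run F
t=13: ready={D,F,G} → run F
t=14: ready={D,F,G} → run F
t=15: ready={D,F,G} → run F
t=16: ready={D,G} → run D
t=17: ready={D,G} → run D
t=18: ready={D,G} → run D
t=19: ready={D,G} → run D
t=20: ready={D,G} → run D
t=21: ready={D,G} → run D
t=22: ready={D,G} → run D
t=23: ready={D,G} → run D
t=24: ready={G} → run G
t=25: ready={G} → run G
t=26: ready={G} → run G
t=27: ready={G} → run G
t=28: ready={G} → run G
t=29: (idle)

context switches = 5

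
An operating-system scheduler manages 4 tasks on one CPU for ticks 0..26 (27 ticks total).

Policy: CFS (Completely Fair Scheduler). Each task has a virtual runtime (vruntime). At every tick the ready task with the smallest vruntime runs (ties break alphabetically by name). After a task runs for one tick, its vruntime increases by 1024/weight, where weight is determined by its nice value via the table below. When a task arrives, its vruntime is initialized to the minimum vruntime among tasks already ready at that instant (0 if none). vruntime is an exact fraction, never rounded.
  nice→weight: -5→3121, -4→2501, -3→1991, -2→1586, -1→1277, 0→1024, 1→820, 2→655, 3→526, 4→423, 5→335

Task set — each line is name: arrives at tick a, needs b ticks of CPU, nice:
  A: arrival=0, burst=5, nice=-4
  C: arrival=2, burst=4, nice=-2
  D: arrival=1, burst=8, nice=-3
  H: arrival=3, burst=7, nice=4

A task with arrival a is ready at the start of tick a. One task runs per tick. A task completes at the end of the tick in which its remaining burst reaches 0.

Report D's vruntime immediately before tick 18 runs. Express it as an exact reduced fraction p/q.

vruntime(D, start of tick 18) = 19965952/4979491

t=0: vr[A=0] → run A
t=1: vr[A=1024/2501 D=1024/2501] → run A
t=2: vr[A=2048/2501 C=1024/2501 D=1024/2501] → run C
t=3: vr[A=2048/2501 C=34304/32513 D=1024/2501 H=1024/2501] → run D
t=4: vr[A=2048/2501 C=34304/32513 D=4599808/4979491 H=1024/2501] → run H
t=5: vr[A=2048/2501 C=34304/32513 D=4599808/4979491 H=2994176/1057923] → run A
t=6: vr[A=3072/2501 C=34304/32513 D=4599808/4979491 H=2994176/1057923] → run D
t=7: vr[A=3072/2501 C=34304/32513 D=7160832/4979491 H=2994176/1057923] → run C
t=8: vr[A=3072/2501 C=55296/32513 D=7160832/4979491 H=2994176/1057923] → run A
t=9: vr[A=4096/2501 C=55296/32513 D=7160832/4979491 H=2994176/1057923] → run D
t=10: vr[A=4096/2501 C=55296/32513 D=9721856/4979491 H=2994176/1057923] → run A
t=11: vr[C=55296/32513 D=9721856/4979491 H=2994176/1057923] → run C
t=12: vr[C=76288/32513 D=9721856/4979491 H=2994176/1057923] → run D
t=13: vr[C=76288/32513 D=12282880/4979491 H=2994176/1057923] → run C
t=14: vr[D=12282880/4979491 H=2994176/1057923] → run D
t=15: vr[D=14843904/4979491 H=2994176/1057923] → run H
t=16: vr[D=14843904/4979491 H=5555200/1057923] → run D
t=17: vr[D=17404928/4979491 H=5555200/1057923] → run D
t=18: vr[D=19965952/4979491 H=5555200/1057923] → run D
t=19: vr[H=5555200/1057923] → run H
t=20: vr[H=2705408/352641] → run H
t=21: vr[H=10677248/1057923] → run H
t=22: vr[H=13238272/1057923] → run H
t=23: vr[H=5266432/352641] → run H
t=24: (idle)
t=25: (idle)
t=26: (idle)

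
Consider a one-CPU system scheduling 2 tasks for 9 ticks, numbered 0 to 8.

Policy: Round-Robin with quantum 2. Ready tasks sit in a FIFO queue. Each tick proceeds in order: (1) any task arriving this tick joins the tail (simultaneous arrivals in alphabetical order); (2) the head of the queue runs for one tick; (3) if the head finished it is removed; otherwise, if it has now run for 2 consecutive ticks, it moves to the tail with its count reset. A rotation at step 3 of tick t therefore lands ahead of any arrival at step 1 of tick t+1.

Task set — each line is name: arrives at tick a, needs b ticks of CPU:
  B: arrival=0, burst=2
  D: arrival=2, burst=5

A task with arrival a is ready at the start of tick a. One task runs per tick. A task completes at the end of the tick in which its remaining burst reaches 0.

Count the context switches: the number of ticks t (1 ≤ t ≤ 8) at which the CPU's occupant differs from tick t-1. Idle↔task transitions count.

context switches = 2

t=0: queue=[B] q_used=0 → run B
t=1: queue=[B] q_used=1 → run B
t=2: queue=[D] q_used=0 → run D
t=3: queue=[D] q_used=1 → run D
t=4: queue=[D] q_used=0 → run D
t=5: queue=[D] q_used=1 → run D
t=6: queue=[D] q_used=0 → run D
t=7: (idle)
t=8: (idle)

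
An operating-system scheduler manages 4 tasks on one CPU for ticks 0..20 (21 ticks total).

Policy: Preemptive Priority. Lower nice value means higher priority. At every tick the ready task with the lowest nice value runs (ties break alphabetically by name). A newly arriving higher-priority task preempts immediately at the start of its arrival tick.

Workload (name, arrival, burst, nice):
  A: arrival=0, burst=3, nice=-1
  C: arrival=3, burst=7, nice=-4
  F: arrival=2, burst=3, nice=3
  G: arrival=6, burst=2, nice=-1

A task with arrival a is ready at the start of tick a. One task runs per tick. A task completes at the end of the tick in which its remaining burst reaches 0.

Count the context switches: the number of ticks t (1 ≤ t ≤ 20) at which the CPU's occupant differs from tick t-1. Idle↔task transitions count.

t=0: ready={A} → run A
t=1: ready={A} → run A
t=2: ready={A,F} → run A
t=3: ready={C,F} → run C
t=4: ready={C,F} → run C
t=5: ready={C,F} → run C
t=6: ready={C,F,G} → run C
t=7: ready={C,F,G} → run C
t=8: ready={C,F,G} → run C
t=9: ready={C,F,G} → run C
t=10: ready={F,G} → run G
t=11: ready={F,G} → run G
t=12: ready={F} → run F
t=13: ready={F} → run F
t=14: ready={F} → run F
t=15: (idle)
t=16: (idle)
t=17: (idle)
t=18: (idle)
t=19: (idle)
t=20: (idle)

context switches = 4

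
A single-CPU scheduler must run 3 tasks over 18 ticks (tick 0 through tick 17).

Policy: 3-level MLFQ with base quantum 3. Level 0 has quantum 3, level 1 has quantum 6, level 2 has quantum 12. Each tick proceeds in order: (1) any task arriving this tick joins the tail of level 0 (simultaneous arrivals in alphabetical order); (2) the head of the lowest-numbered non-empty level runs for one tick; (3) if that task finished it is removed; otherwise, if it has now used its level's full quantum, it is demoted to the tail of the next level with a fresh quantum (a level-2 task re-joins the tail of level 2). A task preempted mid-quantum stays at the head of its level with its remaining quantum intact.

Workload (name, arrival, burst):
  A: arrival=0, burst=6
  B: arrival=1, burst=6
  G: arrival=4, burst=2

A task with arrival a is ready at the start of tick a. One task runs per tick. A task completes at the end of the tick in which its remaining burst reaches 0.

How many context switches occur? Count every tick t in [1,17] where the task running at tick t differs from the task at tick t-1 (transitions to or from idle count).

context switches = 5

t=0: L0/L1/L2 = A/-/- → run A
t=1: L0/L1/L2 = AB/-/- → run A
t=2: L0/L1/L2 = AB/-/- → run A
t=3: L0/L1/L2 = B/A/- → run B
t=4: L0/L1/L2 = BG/A/- → run B
t=5: L0/L1/L2 = BG/A/- → run B
t=6: L0/L1/L2 = G/AB/- → run G
t=7: L0/L1/L2 = G/AB/- → run G
t=8: L0/L1/L2 = -/AB/- → run A
t=9: L0/L1/L2 = -/AB/- → run A
t=10: L0/L1/L2 = -/AB/- → run A
t=11: L0/L1/L2 = -/B/- → run B
t=12: L0/L1/L2 = -/B/- → run B
t=13: L0/L1/L2 = -/B/- → run B
t=14: (idle)
t=15: (idle)
t=16: (idle)
t=17: (idle)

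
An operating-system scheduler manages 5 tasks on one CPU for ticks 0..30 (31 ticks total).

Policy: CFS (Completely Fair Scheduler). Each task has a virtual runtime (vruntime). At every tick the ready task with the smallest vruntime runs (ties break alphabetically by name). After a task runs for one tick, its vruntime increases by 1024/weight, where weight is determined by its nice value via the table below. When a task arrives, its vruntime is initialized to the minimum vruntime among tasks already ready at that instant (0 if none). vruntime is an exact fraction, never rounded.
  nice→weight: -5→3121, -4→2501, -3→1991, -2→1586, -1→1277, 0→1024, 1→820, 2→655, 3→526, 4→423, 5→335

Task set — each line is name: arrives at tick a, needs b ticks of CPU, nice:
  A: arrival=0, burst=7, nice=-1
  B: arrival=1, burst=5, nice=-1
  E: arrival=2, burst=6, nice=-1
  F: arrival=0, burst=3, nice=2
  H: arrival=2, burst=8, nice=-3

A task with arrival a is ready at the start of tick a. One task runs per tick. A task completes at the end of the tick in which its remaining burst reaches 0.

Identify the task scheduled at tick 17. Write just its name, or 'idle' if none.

running at tick 17 = B

t=0: vr[A=0 F=0] → run A
t=1: vr[A=1024/1277 B=0 F=0] → run B
t=2: vr[A=1024/1277 B=1024/1277 E=0 F=0 H=0] → run E
t=3: vr[A=1024/1277 B=1024/1277 E=1024/1277 F=0 H=0] → run F
t=4: vr[A=1024/1277 B=1024/1277 E=1024/1277 F=1024/655 H=0] → run H
t=5: vr[A=1024/1277 B=1024/1277 E=1024/1277 F=1024/655 H=1024/1991] → run H
t=6: vr[A=1024/1277 B=1024/1277 E=1024/1277 F=1024/655 H=2048/1991] → run A
t=7: vr[A=2048/1277 B=1024/1277 E=1024/1277 F=1024/655 H=2048/1991] → run B
t=8: vr[A=2048/1277 B=2048/1277 E=1024/1277 F=1024/655 H=2048/1991] → run E
t=9: vr[A=2048/1277 B=2048/1277 E=2048/1277 F=1024/655 H=2048/1991] → run H
t=10: vr[A=2048/1277 B=2048/1277 E=2048/1277 F=1024/655 H=3072/1991] → run H
t=11: vr[A=2048/1277 B=2048/1277 E=2048/1277 F=1024/655 H=4096/1991] → run F
t=12: vr[A=2048/1277 B=2048/1277 E=2048/1277 F=2048/655 H=4096/1991] → run A
t=13: vr[A=3072/1277 B=2048/1277 E=2048/1277 F=2048/655 H=4096/1991] → run B
t=14: vr[A=3072/1277 B=3072/1277 E=2048/1277 F=2048/655 H=4096/1991] → run E
t=15: vr[A=3072/1277 B=3072/1277 E=3072/1277 F=2048/655 H=4096/1991] → run H
t=16: vr[A=3072/1277 B=3072/1277 E=3072/1277 F=2048/655 H=5120/1991] → run A
t=17: vr[A=4096/1277 B=3072/1277 E=3072/1277 F=2048/655 H=5120/1991] → run B
t=18: vr[A=4096/1277 B=4096/1277 E=3072/1277 F=2048/655 H=5120/1991] → run E
t=19: vr[A=4096/1277 B=4096/1277 E=4096/1277 F=2048/655 H=5120/1991] → run H
t=20: vr[A=4096/1277 B=4096/1277 E=4096/1277 F=2048/655 H=6144/1991] → run H
t=21: vr[A=4096/1277 B=4096/1277 E=4096/1277 F=2048/655 H=7168/1991] → run F
t=22: vr[A=4096/1277 B=4096/1277 E=4096/1277 H=7168/1991] → run A
t=23: vr[A=5120/1277 B=4096/1277 E=4096/1277 H=7168/1991] → run B
t=24: vr[A=5120/1277 E=4096/1277 H=7168/1991] → run E
t=25: vr[A=5120/1277 E=5120/1277 H=7168/1991] → run H
t=26: vr[A=5120/1277 E=5120/1277] → run A
t=27: vr[A=6144/1277 E=5120/1277] → run E
t=28: vr[A=6144/1277] → run A
t=29: (idle)
t=30: (idle)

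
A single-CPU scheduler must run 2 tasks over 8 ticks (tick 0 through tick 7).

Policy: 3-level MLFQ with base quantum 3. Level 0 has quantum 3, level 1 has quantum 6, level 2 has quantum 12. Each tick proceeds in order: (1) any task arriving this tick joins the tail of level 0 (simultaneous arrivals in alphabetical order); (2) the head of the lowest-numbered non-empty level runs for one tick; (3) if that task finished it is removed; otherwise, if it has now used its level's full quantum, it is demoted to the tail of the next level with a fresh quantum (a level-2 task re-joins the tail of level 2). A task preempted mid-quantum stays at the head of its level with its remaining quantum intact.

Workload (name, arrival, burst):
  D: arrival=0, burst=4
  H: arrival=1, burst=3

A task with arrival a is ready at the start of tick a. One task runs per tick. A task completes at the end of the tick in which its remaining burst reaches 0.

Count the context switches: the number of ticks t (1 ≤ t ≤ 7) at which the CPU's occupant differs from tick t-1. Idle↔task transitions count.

t=0: L0/L1/L2 = D/-/- → run D
t=1: L0/L1/L2 = DH/-/- → run D
t=2: L0/L1/L2 = DH/-/- → run D
t=3: L0/L1/L2 = H/D/- → run H
t=4: L0/L1/L2 = H/D/- → run H
t=5: L0/L1/L2 = H/D/- → run H
t=6: L0/L1/L2 = -/D/- → run D
t=7: (idle)

context switches = 3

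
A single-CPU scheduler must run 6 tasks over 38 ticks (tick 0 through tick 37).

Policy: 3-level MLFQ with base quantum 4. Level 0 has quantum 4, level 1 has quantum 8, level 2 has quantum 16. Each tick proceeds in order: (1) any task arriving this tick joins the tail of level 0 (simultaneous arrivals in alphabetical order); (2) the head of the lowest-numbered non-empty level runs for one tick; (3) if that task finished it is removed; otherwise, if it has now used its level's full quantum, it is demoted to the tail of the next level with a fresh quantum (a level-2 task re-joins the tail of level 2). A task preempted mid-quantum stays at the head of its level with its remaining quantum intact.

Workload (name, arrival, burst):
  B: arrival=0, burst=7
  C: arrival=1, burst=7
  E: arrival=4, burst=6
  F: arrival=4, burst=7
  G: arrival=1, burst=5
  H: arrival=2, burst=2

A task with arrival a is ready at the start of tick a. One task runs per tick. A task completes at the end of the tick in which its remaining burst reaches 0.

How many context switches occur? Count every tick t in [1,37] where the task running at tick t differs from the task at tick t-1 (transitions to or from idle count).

t=0: L0/L1/L2 = B/-/- → run B
t=1: L0/L1/L2 = BCG/-/- → run B
t=2: L0/L1/L2 = BCGH/-/- → run B
t=3: L0/L1/L2 = BCGH/-/- → run B
t=4: L0/L1/L2 = CGHEF/B/- → run C
t=5: L0/L1/L2 = CGHEF/B/- → run C
t=6: L0/L1/L2 = CGHEF/B/- → run C
t=7: L0/L1/L2 = CGHEF/B/- → run C
t=8: L0/L1/L2 = GHEF/BC/- → run G
t=9: L0/L1/L2 = GHEF/BC/- → run G
t=10: L0/L1/L2 = GHEF/BC/- → run G
t=11: L0/L1/L2 = GHEF/BC/- → run G
t=12: L0/L1/L2 = HEF/BCG/- → run H
t=13: L0/L1/L2 = HEF/BCG/- → run H
t=14: L0/L1/L2 = EF/BCG/- → run E
t=15: L0/L1/L2 = EF/BCG/- → run E
t=16: L0/L1/L2 = EF/BCG/- → run E
t=17: L0/L1/L2 = EF/BCG/- → run E
t=18: L0/L1/L2 = F/BCGE/- → run F
t=19: L0/L1/L2 = F/BCGE/- → run F
t=20: L0/L1/L2 = F/BCGE/- → run F
t=21: L0/L1/L2 = F/BCGE/- → run F
t=22: L0/L1/L2 = -/BCGEF/- → run B
t=23: L0/L1/L2 = -/BCGEF/- → run B
t=24: L0/L1/L2 = -/BCGEF/- → run B
t=25: L0/L1/L2 = -/CGEF/- → run C
t=26: L0/L1/L2 = -/CGEF/- → run C
t=27: L0/L1/L2 = -/CGEF/- → run C
t=28: L0/L1/L2 = -/GEF/- → run G
t=29: L0/L1/L2 = -/EF/- → run E
t=30: L0/L1/L2 = -/EF/- → run E
t=31: L0/L1/L2 = -/F/- → run F
t=32: L0/L1/L2 = -/F/- → run F
t=33: L0/L1/L2 = -/F/- → run F
t=34: (idle)
t=35: (idle)
t=36: (idle)
t=37: (idle)

context switches = 11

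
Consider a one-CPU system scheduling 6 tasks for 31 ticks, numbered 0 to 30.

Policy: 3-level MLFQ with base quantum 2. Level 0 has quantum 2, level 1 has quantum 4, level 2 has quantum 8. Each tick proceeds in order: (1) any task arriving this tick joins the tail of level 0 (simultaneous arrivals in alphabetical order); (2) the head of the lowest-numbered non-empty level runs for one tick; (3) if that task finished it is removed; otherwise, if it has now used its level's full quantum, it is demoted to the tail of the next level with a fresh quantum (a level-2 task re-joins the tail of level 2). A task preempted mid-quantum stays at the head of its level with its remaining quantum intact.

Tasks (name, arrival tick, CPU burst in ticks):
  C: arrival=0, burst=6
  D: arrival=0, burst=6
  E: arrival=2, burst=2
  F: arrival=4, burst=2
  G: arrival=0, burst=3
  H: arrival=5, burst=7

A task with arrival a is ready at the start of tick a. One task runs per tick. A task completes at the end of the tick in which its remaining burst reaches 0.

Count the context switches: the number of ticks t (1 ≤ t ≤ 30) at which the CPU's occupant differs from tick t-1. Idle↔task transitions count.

context switches = 10

t=0: L0/L1/L2 = CDG/-/- → run C
t=1: L0/L1/L2 = CDG/-/- → run C
t=2: L0/L1/L2 = DGE/C/- → run D
t=3: L0/L1/L2 = DGE/C/- → run D
t=4: L0/L1/L2 = GEF/CD/- → run G
t=5: L0/L1/L2 = GEFH/CD/- → run G
t=6: L0/L1/L2 = EFH/CDG/- → run E
t=7: L0/L1/L2 = EFH/CDG/- → run E
t=8: L0/L1/L2 = FH/CDG/- → run F
t=9: L0/L1/L2 = FH/CDG/- → run F
t=10: L0/L1/L2 = H/CDG/- → run H
t=11: L0/L1/L2 = H/CDG/- → run H
t=12: L0/L1/L2 = -/CDGH/- → run C
t=13: L0/L1/L2 = -/CDGH/- → run C
t=14: L0/L1/L2 = -/CDGH/- → run C
t=15: L0/L1/L2 = -/CDGH/- → run C
t=16: L0/L1/L2 = -/DGH/- → run D
t=17: L0/L1/L2 = -/DGH/- → run D
t=18: L0/L1/L2 = -/DGH/- → run D
t=19: L0/L1/L2 = -/DGH/- → run D
t=20: L0/L1/L2 = -/GH/- → run G
t=21: L0/L1/L2 = -/H/- → run H
t=22: L0/L1/L2 = -/H/- → run H
t=23: L0/L1/L2 = -/H/- → run H
t=24: L0/L1/L2 = -/H/- → run H
t=25: L0/L1/L2 = -/-/H → run H
t=26: (idle)
t=27: (idle)
t=28: (idle)
t=29: (idle)
t=30: (idle)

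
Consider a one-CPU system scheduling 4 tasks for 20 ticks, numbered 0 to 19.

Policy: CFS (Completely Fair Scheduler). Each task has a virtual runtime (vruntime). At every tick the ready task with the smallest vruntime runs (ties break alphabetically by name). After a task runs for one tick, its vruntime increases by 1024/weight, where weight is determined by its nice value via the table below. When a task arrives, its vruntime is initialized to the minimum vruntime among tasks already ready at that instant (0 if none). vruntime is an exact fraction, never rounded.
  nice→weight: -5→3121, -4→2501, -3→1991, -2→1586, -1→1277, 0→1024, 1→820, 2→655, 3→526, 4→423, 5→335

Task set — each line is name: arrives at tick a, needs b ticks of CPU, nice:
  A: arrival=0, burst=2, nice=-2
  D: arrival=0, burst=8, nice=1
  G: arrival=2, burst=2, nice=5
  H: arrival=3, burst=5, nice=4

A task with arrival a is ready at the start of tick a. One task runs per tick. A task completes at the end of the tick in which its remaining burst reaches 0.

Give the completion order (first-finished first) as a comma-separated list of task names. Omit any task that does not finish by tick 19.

completion order = A, G, D, H

t=0: vr[A=0 D=0] → run A
t=1: vr[A=512/793 D=0] → run D
t=2: vr[A=512/793 D=256/205 G=512/793] → run A
t=3: vr[D=256/205 G=512/793 H=512/793] → run G
t=4: vr[D=256/205 G=983552/265655 H=512/793] → run H
t=5: vr[D=256/205 G=983552/265655 H=1028608/335439] → run D
t=6: vr[D=512/205 G=983552/265655 H=1028608/335439] → run D
t=7: vr[D=768/205 G=983552/265655 H=1028608/335439] → run H
t=8: vr[D=768/205 G=983552/265655 H=1840640/335439] → run G
t=9: vr[D=768/205 H=1840640/335439] → run D
t=10: vr[D=1024/205 H=1840640/335439] → run D
t=11: vr[D=256/41 H=1840640/335439] → run H
t=12: vr[D=256/41 H=884224/111813] → run D
t=13: vr[D=1536/205 H=884224/111813] → run D
t=14: vr[D=1792/205 H=884224/111813] → run H
t=15: vr[D=1792/205 H=3464704/335439] → run D
t=16: vr[H=3464704/335439] → run H
t=17: (idle)
t=18: (idle)
t=19: (idle)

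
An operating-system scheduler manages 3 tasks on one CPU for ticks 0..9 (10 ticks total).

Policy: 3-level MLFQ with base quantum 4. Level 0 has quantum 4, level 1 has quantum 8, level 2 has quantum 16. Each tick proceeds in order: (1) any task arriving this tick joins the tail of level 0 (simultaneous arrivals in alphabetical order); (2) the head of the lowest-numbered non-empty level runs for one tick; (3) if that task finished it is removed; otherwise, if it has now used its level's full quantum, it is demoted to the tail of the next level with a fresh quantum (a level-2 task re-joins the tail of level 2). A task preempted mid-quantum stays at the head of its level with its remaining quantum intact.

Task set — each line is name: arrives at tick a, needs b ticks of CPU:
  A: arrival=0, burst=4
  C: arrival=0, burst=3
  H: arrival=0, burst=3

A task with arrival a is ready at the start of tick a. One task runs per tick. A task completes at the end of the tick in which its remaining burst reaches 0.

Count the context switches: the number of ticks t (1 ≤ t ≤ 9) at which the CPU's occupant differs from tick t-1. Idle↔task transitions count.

t=0: L0/L1/L2 = ACH/-/- → run A
t=1: L0/L1/L2 = ACH/-/- → run A
t=2: L0/L1/L2 = ACH/-/- → run A
t=3: L0/L1/L2 = ACH/-/- → run A
t=4: L0/L1/L2 = CH/-/- → run C
t=5: L0/L1/L2 = CH/-/- → run C
t=6: L0/L1/L2 = CH/-/- → run C
t=7: L0/L1/L2 = H/-/- → run H
t=8: L0/L1/L2 = H/-/- → run H
t=9: L0/L1/L2 = H/-/- → run H

context switches = 2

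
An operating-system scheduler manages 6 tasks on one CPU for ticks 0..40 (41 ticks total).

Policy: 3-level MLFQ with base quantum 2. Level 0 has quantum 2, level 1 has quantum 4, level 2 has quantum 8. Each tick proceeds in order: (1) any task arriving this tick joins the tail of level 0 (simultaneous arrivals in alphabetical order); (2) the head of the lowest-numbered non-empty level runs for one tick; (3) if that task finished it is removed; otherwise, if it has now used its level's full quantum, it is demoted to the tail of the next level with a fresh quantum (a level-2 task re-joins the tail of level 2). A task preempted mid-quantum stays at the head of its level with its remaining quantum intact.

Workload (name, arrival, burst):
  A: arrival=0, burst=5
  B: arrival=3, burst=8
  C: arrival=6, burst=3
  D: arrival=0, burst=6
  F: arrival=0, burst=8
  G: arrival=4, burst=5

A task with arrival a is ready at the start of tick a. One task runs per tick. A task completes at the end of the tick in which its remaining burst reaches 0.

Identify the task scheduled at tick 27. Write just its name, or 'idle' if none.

t=0: L0/L1/L2 = ADF/-/- → run A
t=1: L0/L1/L2 = ADF/-/- → run A
t=2: L0/L1/L2 = DF/A/- → run D
t=3: L0/L1/L2 = DFB/A/- → run D
t=4: L0/L1/L2 = FBG/AD/- → run F
t=5: L0/L1/L2 = FBG/AD/- → run F
t=6: L0/L1/L2 = BGC/ADF/- → run B
t=7: L0/L1/L2 = BGC/ADF/- → run B
t=8: L0/L1/L2 = GC/ADFB/- → run G
t=9: L0/L1/L2 = GC/ADFB/- → run G
t=10: L0/L1/L2 = C/ADFBG/- → run C
t=11: L0/L1/L2 = C/ADFBG/- → run C
t=12: L0/L1/L2 = -/ADFBGC/- → run A
t=13: L0/L1/L2 = -/ADFBGC/- → run A
t=14: L0/L1/L2 = -/ADFBGC/- → run A
t=15: L0/L1/L2 = -/DFBGC/- → run D
t=16: L0/L1/L2 = -/DFBGC/- → run D
t=17: L0/L1/L2 = -/DFBGC/- → run D
t=18: L0/L1/L2 = -/DFBGC/- → run D
t=19: L0/L1/L2 = -/FBGC/- → run F
t=20: L0/L1/L2 = -/FBGC/- → run F
t=21: L0/L1/L2 = -/FBGC/- → run F
t=22: L0/L1/L2 = -/FBGC/- → run F
t=23: L0/L1/L2 = -/BGC/F → run B
t=24: L0/L1/L2 = -/BGC/F → run B
t=25: L0/L1/L2 = -/BGC/F → run B
t=26: L0/L1/L2 = -/BGC/F → run B
t=27: L0/L1/L2 = -/GC/FB → run G
t=28: L0/L1/L2 = -/GC/FB → run G
t=29: L0/L1/L2 = -/GC/FB → run G
t=30: L0/L1/L2 = -/C/FB → run C
t=31: L0/L1/L2 = -/-/FB → run F
t=32: L0/L1/L2 = -/-/FB → run F
t=33: L0/L1/L2 = -/-/B → run B
t=34: L0/L1/L2 = -/-/B → run B
t=35: (idle)
t=36: (idle)
t=37: (idle)
t=38: (idle)
t=39: (idle)
t=40: (idle)

running at tick 27 = G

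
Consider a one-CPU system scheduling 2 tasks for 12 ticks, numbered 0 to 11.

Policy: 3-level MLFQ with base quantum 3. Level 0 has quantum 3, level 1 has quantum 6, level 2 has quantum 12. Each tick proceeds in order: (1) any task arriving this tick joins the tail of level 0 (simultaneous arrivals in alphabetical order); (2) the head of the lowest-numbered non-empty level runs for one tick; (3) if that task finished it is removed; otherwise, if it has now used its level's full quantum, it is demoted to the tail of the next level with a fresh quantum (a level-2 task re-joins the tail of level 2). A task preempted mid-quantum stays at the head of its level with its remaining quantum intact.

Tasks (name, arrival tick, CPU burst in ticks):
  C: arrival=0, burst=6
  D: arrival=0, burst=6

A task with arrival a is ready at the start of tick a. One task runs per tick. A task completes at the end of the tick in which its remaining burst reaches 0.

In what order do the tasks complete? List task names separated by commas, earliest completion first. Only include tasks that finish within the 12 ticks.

completion order = C, D

t=0: L0/L1/L2 = CD/-/- → run C
t=1: L0/L1/L2 = CD/-/- → run C
t=2: L0/L1/L2 = CD/-/- → run C
t=3: L0/L1/L2 = D/C/- → run D
t=4: L0/L1/L2 = D/C/- → run D
t=5: L0/L1/L2 = D/C/- → run D
t=6: L0/L1/L2 = -/CD/- → run C
t=7: L0/L1/L2 = -/CD/- → run C
t=8: L0/L1/L2 = -/CD/- → run C
t=9: L0/L1/L2 = -/D/- → run D
t=10: L0/L1/L2 = -/D/- → run D
t=11: L0/L1/L2 = -/D/- → run D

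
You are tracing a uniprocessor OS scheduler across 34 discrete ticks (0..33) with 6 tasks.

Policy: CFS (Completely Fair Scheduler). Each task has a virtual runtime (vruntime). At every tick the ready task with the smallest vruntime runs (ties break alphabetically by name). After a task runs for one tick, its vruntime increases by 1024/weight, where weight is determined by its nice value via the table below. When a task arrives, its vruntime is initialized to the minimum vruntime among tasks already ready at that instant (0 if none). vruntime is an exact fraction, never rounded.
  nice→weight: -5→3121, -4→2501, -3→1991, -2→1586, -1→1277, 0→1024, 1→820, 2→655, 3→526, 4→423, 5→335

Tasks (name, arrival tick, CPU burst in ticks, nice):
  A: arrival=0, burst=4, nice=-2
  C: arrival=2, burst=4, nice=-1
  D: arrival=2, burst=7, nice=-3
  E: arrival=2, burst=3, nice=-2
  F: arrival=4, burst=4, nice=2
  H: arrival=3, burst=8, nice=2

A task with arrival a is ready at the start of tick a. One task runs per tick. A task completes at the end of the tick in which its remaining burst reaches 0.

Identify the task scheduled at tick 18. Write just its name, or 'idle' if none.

running at tick 18 = D

t=0: vr[A=0] → run A
t=1: vr[A=512/793] → run A
t=2: vr[A=1024/793 C=1024/793 D=1024/793 E=1024/793] → run A
t=3: vr[A=1536/793 C=1024/793 D=1024/793 E=1024/793 H=1024/793] → run C
t=4: vr[A=1536/793 C=2119680/1012661 D=1024/793 E=1024/793 F=1024/793 H=1024/793] → run D
t=5: vr[A=1536/793 C=2119680/1012661 D=2850816/1578863 E=1024/793 F=1024/793 H=1024/793] → run E
t=6: vr[A=1536/793 C=2119680/1012661 D=2850816/1578863 E=1536/793 F=1024/793 H=1024/793] → run F
t=7: vr[A=1536/793 C=2119680/1012661 D=2850816/1578863 E=1536/793 F=1482752/519415 H=1024/793] → run H
t=8: vr[A=1536/793 C=2119680/1012661 D=2850816/1578863 E=1536/793 F=1482752/519415 H=1482752/519415] → run D
t=9: vr[A=1536/793 C=2119680/1012661 D=3662848/1578863 E=1536/793 F=1482752/519415 H=1482752/519415] → run A
t=10: vr[C=2119680/1012661 D=3662848/1578863 E=1536/793 F=1482752/519415 H=1482752/519415] → run E
t=11: vr[C=2119680/1012661 D=3662848/1578863 E=2048/793 F=1482752/519415 H=1482752/519415] → run C
t=12: vr[C=2931712/1012661 D=3662848/1578863 E=2048/793 F=1482752/519415 H=1482752/519415] → run D
t=13: vr[C=2931712/1012661 D=4474880/1578863 E=2048/793 F=1482752/519415 H=1482752/519415] → run E
t=14: vr[C=2931712/1012661 D=4474880/1578863 F=1482752/519415 H=1482752/519415] → run D
t=15: vr[C=2931712/1012661 D=5286912/1578863 F=1482752/519415 H=1482752/519415] → run F
t=16: vr[C=2931712/1012661 D=5286912/1578863 F=2294784/519415 H=1482752/519415] → run H
t=17: vr[C=2931712/1012661 D=5286912/1578863 F=2294784/519415 H=2294784/519415] → run C
t=18: vr[C=3743744/1012661 D=5286912/1578863 F=2294784/519415 H=2294784/519415] → run D
t=19: vr[C=3743744/1012661 D=6098944/1578863 F=2294784/519415 H=2294784/519415] → run C
t=20: vr[D=6098944/1578863 F=2294784/519415 H=2294784/519415] → run D
t=21: vr[D=6910976/1578863 F=2294784/519415 H=2294784/519415] → run D
t=22: vr[F=2294784/519415 H=2294784/519415] → run F
t=23: vr[F=3106816/519415 H=2294784/519415] → run H
t=24: vr[F=3106816/519415 H=3106816/519415] → run F
t=25: vr[H=3106816/519415] → run H
t=26: vr[H=3918848/519415] → run H
t=27: vr[H=946176/103883] → run H
t=28: vr[H=5542912/519415] → run H
t=29: vr[H=6354944/519415] → run H
t=30: (idle)
t=31: (idle)
t=32: (idle)
t=33: (idle)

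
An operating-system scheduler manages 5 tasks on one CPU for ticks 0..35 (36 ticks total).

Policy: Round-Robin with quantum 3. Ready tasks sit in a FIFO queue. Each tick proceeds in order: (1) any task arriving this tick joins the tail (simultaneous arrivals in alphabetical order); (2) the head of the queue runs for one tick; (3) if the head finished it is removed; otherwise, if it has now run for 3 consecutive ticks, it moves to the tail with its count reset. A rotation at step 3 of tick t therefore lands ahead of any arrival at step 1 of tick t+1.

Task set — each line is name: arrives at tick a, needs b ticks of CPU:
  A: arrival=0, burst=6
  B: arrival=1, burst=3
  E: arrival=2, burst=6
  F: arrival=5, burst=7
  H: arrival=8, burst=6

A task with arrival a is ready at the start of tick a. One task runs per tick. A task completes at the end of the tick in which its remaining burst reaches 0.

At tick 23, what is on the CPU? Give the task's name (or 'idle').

t=0: queue=[A] q_used=0 → run A
t=1: queue=[A,B] q_used=1 → run A
t=2: queue=[A,B,E] q_used=2 → run A
t=3: queue=[B,E,A] q_used=0 → run B
t=4: queue=[B,E,A] q_used=1 → run B
t=5: queue=[B,E,A,F] q_used=2 → run B
t=6: queue=[E,A,F] q_used=0 → run E
t=7: queue=[E,A,F] q_used=1 → run E
t=8: queue=[E,A,F,H] q_used=2 → run E
t=9: queue=[A,F,H,E] q_used=0 → run A
t=10: queue=[A,F,H,E] q_used=1 → run A
t=11: queue=[A,F,H,E] q_used=2 → run A
t=12: queue=[F,H,E] q_used=0 → run F
t=13: queue=[F,H,E] q_used=1 → run F
t=14: queue=[F,H,E] q_used=2 → run F
t=15: queue=[H,E,F] q_used=0 → run H
t=16: queue=[H,E,F] q_used=1 → run H
t=17: queue=[H,E,F] q_used=2 → run H
t=18: queue=[E,F,H] q_used=0 → run E
t=19: queue=[E,F,H] q_used=1 → run E
t=20: queue=[E,F,H] q_used=2 → run E
t=21: queue=[F,H] q_used=0 → run F
t=22: queue=[F,H] q_used=1 → run F
t=23: queue=[F,H] q_used=2 → run F
t=24: queue=[H,F] q_used=0 → run H
t=25: queue=[H,F] q_used=1 → run H
t=26: queue=[H,F] q_used=2 → run H
t=27: queue=[F] q_used=0 → run F
t=28: (idle)
t=29: (idle)
t=30: (idle)
t=31: (idle)
t=32: (idle)
t=33: (idle)
t=34: (idle)
t=35: (idle)

running at tick 23 = F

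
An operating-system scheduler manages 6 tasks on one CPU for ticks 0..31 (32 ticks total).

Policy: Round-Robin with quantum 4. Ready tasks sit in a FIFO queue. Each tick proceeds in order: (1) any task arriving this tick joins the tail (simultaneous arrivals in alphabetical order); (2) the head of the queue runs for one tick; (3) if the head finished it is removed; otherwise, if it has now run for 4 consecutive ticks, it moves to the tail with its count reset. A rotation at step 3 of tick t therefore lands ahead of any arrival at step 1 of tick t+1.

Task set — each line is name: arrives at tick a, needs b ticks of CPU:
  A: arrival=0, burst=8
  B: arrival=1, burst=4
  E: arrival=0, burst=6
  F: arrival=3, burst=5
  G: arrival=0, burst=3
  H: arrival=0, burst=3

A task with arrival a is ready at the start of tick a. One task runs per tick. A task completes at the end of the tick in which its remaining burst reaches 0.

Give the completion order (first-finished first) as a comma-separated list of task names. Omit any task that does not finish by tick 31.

t=0: queue=[A,E,G,H] q_used=0 → run A
t=1: queue=[A,E,G,H,B] q_used=1 → run A
t=2: queue=[A,E,G,H,B] q_used=2 → run A
t=3: queue=[A,E,G,H,B,F] q_used=3 → run A
t=4: queue=[E,G,H,B,F,A] q_used=0 → run E
t=5: queue=[E,G,H,B,F,A] q_used=1 → run E
t=6: queue=[E,G,H,B,F,A] q_used=2 → run E
t=7: queue=[E,G,H,B,F,A] q_used=3 → run E
t=8: queue=[G,H,B,F,A,E] q_used=0 → run G
t=9: queue=[G,H,B,F,A,E] q_used=1 → run G
t=10: queue=[G,H,B,F,A,E] q_used=2 → run G
t=11: queue=[H,B,F,A,E] q_used=0 → run H
t=12: queue=[H,B,F,A,E] q_used=1 → run H
t=13: queue=[H,B,F,A,E] q_used=2 → run H
t=14: queue=[B,F,A,E] q_used=0 → run B
t=15: queue=[B,F,A,E] q_used=1 → run B
t=16: queue=[B,F,A,E] q_used=2 → run B
t=17: queue=[B,F,A,E] q_used=3 → run B
t=18: queue=[F,A,E] q_used=0 → run F
t=19: queue=[F,A,E] q_used=1 → run F
t=20: queue=[F,A,E] q_used=2 → run F
t=21: queue=[F,A,E] q_used=3 → run F
t=22: queue=[A,E,F] q_used=0 → run A
t=23: queue=[A,E,F] q_used=1 → run A
t=24: queue=[A,E,F] q_used=2 → run A
t=25: queue=[A,E,F] q_used=3 → run A
t=26: queue=[E,F] q_used=0 → run E
t=27: queue=[E,F] q_used=1 → run E
t=28: queue=[F] q_used=0 → run F
t=29: (idle)
t=30: (idle)
t=31: (idle)

completion order = G, H, B, A, E, F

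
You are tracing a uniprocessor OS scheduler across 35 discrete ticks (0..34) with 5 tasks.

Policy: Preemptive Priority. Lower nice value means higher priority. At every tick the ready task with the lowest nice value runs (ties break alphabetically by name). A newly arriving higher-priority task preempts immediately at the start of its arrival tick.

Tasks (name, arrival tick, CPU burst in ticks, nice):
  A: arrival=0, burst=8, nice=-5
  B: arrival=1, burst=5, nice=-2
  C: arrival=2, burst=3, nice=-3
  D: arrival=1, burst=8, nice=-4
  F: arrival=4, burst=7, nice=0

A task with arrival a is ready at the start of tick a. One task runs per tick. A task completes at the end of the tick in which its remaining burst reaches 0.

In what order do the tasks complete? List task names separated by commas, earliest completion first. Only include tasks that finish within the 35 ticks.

completion order = A, D, C, B, F

t=0: ready={A} → run A
t=1: ready={A,B,D} → run A
t=2: ready={A,B,C,D} → run A
t=3: ready={A,B,C,D} → run A
t=4: ready={A,B,C,D,F} → run A
t=5: ready={A,B,C,D,F} → run A
t=6: ready={A,B,C,D,F} → run A
t=7: ready={A,B,C,D,F} → run A
t=8: ready={B,C,D,F} → run D
t=9: ready={B,C,D,F} → run D
t=10: ready={B,C,D,F} → run D
t=11: ready={B,C,D,F} → run D
t=12: ready={B,C,D,F} → run D
t=13: ready={B,C,D,F} → run D
t=14: ready={B,C,D,F} → run D
t=15: ready={B,C,D,F} → run D
t=16: ready={B,C,F} → run C
t=17: ready={B,C,F} → run C
t=18: ready={B,C,F} → run C
t=19: ready={B,F} → run B
t=20: ready={B,F} → run B
t=21: ready={B,F} → run B
t=22: ready={B,F} → run B
t=23: ready={B,F} → run B
t=24: ready={F} → run F
t=25: ready={F} → run F
t=26: ready={F} → run F
t=27: ready={F} → run F
t=28: ready={F} → run F
t=29: ready={F} → run F
t=30: ready={F} → run F
t=31: (idle)
t=32: (idle)
t=33: (idle)
t=34: (idle)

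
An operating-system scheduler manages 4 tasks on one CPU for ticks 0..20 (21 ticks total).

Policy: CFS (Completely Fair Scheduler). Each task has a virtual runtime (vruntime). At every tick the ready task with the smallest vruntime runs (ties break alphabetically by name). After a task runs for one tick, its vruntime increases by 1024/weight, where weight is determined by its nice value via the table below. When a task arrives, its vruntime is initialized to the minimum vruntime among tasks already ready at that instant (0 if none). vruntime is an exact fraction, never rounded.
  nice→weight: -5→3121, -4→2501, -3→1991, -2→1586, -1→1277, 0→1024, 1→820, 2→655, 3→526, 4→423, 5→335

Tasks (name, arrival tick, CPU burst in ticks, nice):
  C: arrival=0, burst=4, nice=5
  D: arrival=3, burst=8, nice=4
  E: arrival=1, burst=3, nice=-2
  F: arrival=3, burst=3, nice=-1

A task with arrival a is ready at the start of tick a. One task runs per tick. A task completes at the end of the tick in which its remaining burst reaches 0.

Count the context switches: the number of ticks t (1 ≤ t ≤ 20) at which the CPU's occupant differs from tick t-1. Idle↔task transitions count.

context switches = 11

t=0: vr[C=0] → run C
t=1: vr[C=1024/335 E=1024/335] → run C
t=2: vr[C=2048/335 E=1024/335] → run E
t=3: vr[C=2048/335 D=983552/265655 E=983552/265655 F=983552/265655] → run D
t=4: vr[C=2048/335 D=688073216/112372065 E=983552/265655 F=983552/265655] → run E
t=5: vr[C=2048/335 D=688073216/112372065 E=1155072/265655 F=983552/265655] → run F
t=6: vr[C=2048/335 D=688073216/112372065 E=1155072/265655 F=1528026624/339241435] → run E
t=7: vr[C=2048/335 D=688073216/112372065 F=1528026624/339241435] → run F
t=8: vr[C=2048/335 D=688073216/112372065 F=1800057344/339241435] → run F
t=9: vr[C=2048/335 D=688073216/112372065] → run C
t=10: vr[C=3072/335 D=688073216/112372065] → run D
t=11: vr[C=3072/335 D=960103936/112372065] → run D
t=12: vr[C=3072/335 D=410711552/37457355] → run C
t=13: vr[D=410711552/37457355] → run D
t=14: vr[D=1504165376/112372065] → run D
t=15: vr[D=1776196096/112372065] → run D
t=16: vr[D=682742272/37457355] → run D
t=17: vr[D=2320257536/112372065] → run D
t=18: (idle)
t=19: (idle)
t=20: (idle)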